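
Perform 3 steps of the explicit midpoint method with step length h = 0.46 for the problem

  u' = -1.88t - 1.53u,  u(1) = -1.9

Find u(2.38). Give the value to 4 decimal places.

-2.3585

Midpoint: k1 = f(t_n, u_n); k2 = f(t_n + h/2, u_n + (h/2)·k1); u_{n+1} = u_n + h·k2.
t=1.000000, u=-1.900000:
  k1 = f(1.000000, -1.900000) = 1.027000
  k2 = f(1.230000, -1.663790) = 0.233199
  u ← -1.900000 + 0.46·0.233199 = -1.792729
t=1.460000, u=-1.792729:
  k1 = f(1.460000, -1.792729) = -0.001925
  k2 = f(1.690000, -1.793171) = -0.433648
  u ← -1.792729 + 0.46·(-0.433648) = -1.992207
t=1.920000, u=-1.992207:
  k1 = f(1.920000, -1.992207) = -0.561524
  k2 = f(2.150000, -2.121357) = -0.796324
  u ← -1.992207 + 0.46·(-0.796324) = -2.358515
u(2.38) ≈ -2.3585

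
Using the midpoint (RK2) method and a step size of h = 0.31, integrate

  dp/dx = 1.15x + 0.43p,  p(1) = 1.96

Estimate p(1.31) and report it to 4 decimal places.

2.6742

Midpoint: k1 = f(x_n, p_n); k2 = f(x_n + h/2, p_n + (h/2)·k1); p_{n+1} = p_n + h·k2.
x=1.000000, p=1.960000:
  k1 = f(1.000000, 1.960000) = 1.992800
  k2 = f(1.155000, 2.268884) = 2.303870
  p ← 1.960000 + 0.31·2.303870 = 2.674200
p(1.31) ≈ 2.6742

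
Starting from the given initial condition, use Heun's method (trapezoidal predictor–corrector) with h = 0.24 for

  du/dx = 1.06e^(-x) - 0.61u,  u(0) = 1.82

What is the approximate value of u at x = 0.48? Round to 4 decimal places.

1.7041

Heun: k1 = f(x_n, u_n); k2 = f(x_n + h, u_n + h·k1); u_{n+1} = u_n + (h/2)·(k1 + k2).
x=0.000000, u=1.820000:
  k1 = f(0.000000, 1.820000) = -0.050200
  k2 = f(0.240000, 1.807952) = -0.269025
  u ← 1.820000 + (0.24/2)·(-0.050200 + (-0.269025)) = 1.781693
x=0.240000, u=1.781693:
  k1 = f(0.240000, 1.781693) = -0.253007
  k2 = f(0.480000, 1.720971) = -0.393882
  u ← 1.781693 + (0.24/2)·(-0.253007 + (-0.393882)) = 1.704066
u(0.48) ≈ 1.7041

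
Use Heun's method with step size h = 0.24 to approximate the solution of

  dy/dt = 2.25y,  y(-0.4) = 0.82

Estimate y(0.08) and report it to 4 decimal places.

Heun: k1 = f(t_n, y_n); k2 = f(t_n + h, y_n + h·k1); y_{n+1} = y_n + (h/2)·(k1 + k2).
t=-0.400000, y=0.820000:
  k1 = f(-0.400000, 0.820000) = 1.845000
  k2 = f(-0.160000, 1.262800) = 2.841300
  y ← 0.820000 + (0.24/2)·(1.845000 + 2.841300) = 1.382356
t=-0.160000, y=1.382356:
  k1 = f(-0.160000, 1.382356) = 3.110301
  k2 = f(0.080000, 2.128828) = 4.789864
  y ← 1.382356 + (0.24/2)·(3.110301 + 4.789864) = 2.330376
y(0.08) ≈ 2.3304

2.3304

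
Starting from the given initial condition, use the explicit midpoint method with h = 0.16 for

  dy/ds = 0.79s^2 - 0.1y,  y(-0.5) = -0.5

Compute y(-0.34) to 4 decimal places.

Midpoint: k1 = f(s_n, y_n); k2 = f(s_n + h/2, y_n + (h/2)·k1); y_{n+1} = y_n + h·k2.
s=-0.500000, y=-0.500000:
  k1 = f(-0.500000, -0.500000) = 0.247500
  k2 = f(-0.420000, -0.480200) = 0.187376
  y ← -0.500000 + 0.16·0.187376 = -0.470020
y(-0.34) ≈ -0.4700

-0.4700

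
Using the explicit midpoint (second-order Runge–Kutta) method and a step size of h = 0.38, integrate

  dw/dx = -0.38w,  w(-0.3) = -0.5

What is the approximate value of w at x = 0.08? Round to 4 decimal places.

Midpoint: k1 = f(x_n, w_n); k2 = f(x_n + h/2, w_n + (h/2)·k1); w_{n+1} = w_n + h·k2.
x=-0.300000, w=-0.500000:
  k1 = f(-0.300000, -0.500000) = 0.190000
  k2 = f(-0.110000, -0.463900) = 0.176282
  w ← -0.500000 + 0.38·0.176282 = -0.433013
w(0.08) ≈ -0.4330

-0.4330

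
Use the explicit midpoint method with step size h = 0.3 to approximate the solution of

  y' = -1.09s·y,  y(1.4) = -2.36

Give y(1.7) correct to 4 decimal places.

-1.4376

Midpoint: k1 = f(s_n, y_n); k2 = f(s_n + h/2, y_n + (h/2)·k1); y_{n+1} = y_n + h·k2.
s=1.400000, y=-2.360000:
  k1 = f(1.400000, -2.360000) = 3.601360
  k2 = f(1.550000, -1.819796) = 3.074545
  y ← -2.360000 + 0.3·3.074545 = -1.437636
y(1.7) ≈ -1.4376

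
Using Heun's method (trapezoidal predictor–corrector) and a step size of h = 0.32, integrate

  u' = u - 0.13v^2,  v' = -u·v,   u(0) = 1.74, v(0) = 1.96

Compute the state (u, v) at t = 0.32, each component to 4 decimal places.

2.2647, 1.1173

Heun on (u,v): k1 = f(t_n, state_n); k2 = f(t_n + h, state_n + h·k1); state_{n+1} = state_n + (h/2)·(k1 + k2).
0.000000: (1.740000, 1.960000)
  k1 = (1.240592, -3.410400)
  predictor → (2.136989, 0.868672)
  k2 = (2.038893, -1.856343)
  → (2.264718, 1.117321)
(u(0.32), v(0.32)) ≈ (2.2647, 1.1173)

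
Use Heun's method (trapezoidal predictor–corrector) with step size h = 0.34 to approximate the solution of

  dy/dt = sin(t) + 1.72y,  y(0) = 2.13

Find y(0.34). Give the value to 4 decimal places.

Heun: k1 = f(t_n, y_n); k2 = f(t_n + h, y_n + h·k1); y_{n+1} = y_n + (h/2)·(k1 + k2).
t=0.000000, y=2.130000:
  k1 = f(0.000000, 2.130000) = 3.663600
  k2 = f(0.340000, 3.375624) = 6.139560
  y ← 2.130000 + (0.34/2)·(3.663600 + 6.139560) = 3.796537
y(0.34) ≈ 3.7965

3.7965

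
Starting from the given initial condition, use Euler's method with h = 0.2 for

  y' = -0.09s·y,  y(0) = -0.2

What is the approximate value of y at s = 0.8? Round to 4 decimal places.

-0.1957

Euler: y_{n+1} = y_n + h·f(s_n, y_n).
s=0.000000, y=-0.200000: f=0.000000 → y ← -0.200000 + 0.2·0.000000 = -0.200000
s=0.200000, y=-0.200000: f=0.003600 → y ← -0.200000 + 0.2·0.003600 = -0.199280
s=0.400000, y=-0.199280: f=0.007174 → y ← -0.199280 + 0.2·0.007174 = -0.197845
s=0.600000, y=-0.197845: f=0.010684 → y ← -0.197845 + 0.2·0.010684 = -0.195708
y(0.8) ≈ -0.1957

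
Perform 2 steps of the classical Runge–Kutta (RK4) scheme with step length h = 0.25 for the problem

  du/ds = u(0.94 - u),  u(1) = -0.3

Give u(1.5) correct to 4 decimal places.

RK4: k1 = f(s_n, u_n); k2 = f(s_n + h/2, u_n + (h/2)·k1); k3 = f(s_n + h/2, u_n + (h/2)·k2); k4 = f(s_n + h, u_n + h·k3); u_{n+1} = u_n + (h/6)·(k1 + 2k2 + 2k3 + k4).
s=1.000000, u=-0.300000:
  k1 = f(1.000000, -0.300000) = -0.372000
  k2 = f(1.125000, -0.346500) = -0.445772
  k3 = f(1.125000, -0.355722) = -0.460916
  k4 = f(1.250000, -0.415229) = -0.562730
  u ← -0.300000 + (0.25/6)·(k1 + 2k2 + 2k3 + k4) = -0.414504
s=1.250000, u=-0.414504:
  k1 = f(1.250000, -0.414504) = -0.561448
  k2 = f(1.375000, -0.484685) = -0.690524
  k3 = f(1.375000, -0.500820) = -0.721591
  k4 = f(1.500000, -0.594902) = -0.913117
  u ← -0.414504 + (0.25/6)·(k1 + 2k2 + 2k3 + k4) = -0.593621
u(1.5) ≈ -0.5936

-0.5936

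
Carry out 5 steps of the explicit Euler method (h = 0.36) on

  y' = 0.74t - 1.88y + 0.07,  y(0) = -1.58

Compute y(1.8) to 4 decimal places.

0.5314

Euler: y_{n+1} = y_n + h·f(t_n, y_n).
t=0.000000, y=-1.580000: f=3.040400 → y ← -1.580000 + 0.36·3.040400 = -0.485456
t=0.360000, y=-0.485456: f=1.249057 → y ← -0.485456 + 0.36·1.249057 = -0.035795
t=0.720000, y=-0.035795: f=0.670095 → y ← -0.035795 + 0.36·0.670095 = 0.205439
t=1.080000, y=0.205439: f=0.482975 → y ← 0.205439 + 0.36·0.482975 = 0.379310
t=1.440000, y=0.379310: f=0.422497 → y ← 0.379310 + 0.36·0.422497 = 0.531409
y(1.8) ≈ 0.5314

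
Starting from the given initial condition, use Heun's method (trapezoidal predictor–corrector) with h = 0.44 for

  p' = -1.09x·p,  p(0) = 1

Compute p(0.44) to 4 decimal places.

0.8945

Heun: k1 = f(x_n, p_n); k2 = f(x_n + h, p_n + h·k1); p_{n+1} = p_n + (h/2)·(k1 + k2).
x=0.000000, p=1.000000:
  k1 = f(0.000000, 1.000000) = 0.000000
  k2 = f(0.440000, 1.000000) = -0.479600
  p ← 1.000000 + (0.44/2)·(0.000000 + (-0.479600)) = 0.894488
p(0.44) ≈ 0.8945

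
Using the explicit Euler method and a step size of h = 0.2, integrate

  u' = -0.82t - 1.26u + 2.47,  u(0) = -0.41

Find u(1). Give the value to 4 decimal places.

1.1501

Euler: u_{n+1} = u_n + h·f(t_n, u_n).
t=0.000000, u=-0.410000: f=2.986600 → u ← -0.410000 + 0.2·2.986600 = 0.187320
t=0.200000, u=0.187320: f=2.069977 → u ← 0.187320 + 0.2·2.069977 = 0.601315
t=0.400000, u=0.601315: f=1.384343 → u ← 0.601315 + 0.2·1.384343 = 0.878184
t=0.600000, u=0.878184: f=0.871488 → u ← 0.878184 + 0.2·0.871488 = 1.052482
t=0.800000, u=1.052482: f=0.487873 → u ← 1.052482 + 0.2·0.487873 = 1.150056
u(1) ≈ 1.1501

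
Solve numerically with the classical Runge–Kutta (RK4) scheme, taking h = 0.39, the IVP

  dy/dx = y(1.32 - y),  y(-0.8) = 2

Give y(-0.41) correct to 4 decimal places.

RK4: k1 = f(x_n, y_n); k2 = f(x_n + h/2, y_n + (h/2)·k1); k3 = f(x_n + h/2, y_n + (h/2)·k2); k4 = f(x_n + h, y_n + h·k3); y_{n+1} = y_n + (h/6)·(k1 + 2k2 + 2k3 + k4).
x=-0.800000, y=2.000000:
  k1 = f(-0.800000, 2.000000) = -1.360000
  k2 = f(-0.605000, 1.734800) = -0.719595
  k3 = f(-0.605000, 1.859679) = -1.003630
  k4 = f(-0.410000, 1.608584) = -0.464212
  y ← 2.000000 + (0.39/6)·(k1 + 2k2 + 2k3 + k4) = 1.657407
y(-0.41) ≈ 1.6574

1.6574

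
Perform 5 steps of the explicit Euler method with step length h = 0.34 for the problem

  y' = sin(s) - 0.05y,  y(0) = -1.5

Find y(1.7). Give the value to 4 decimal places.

-0.4452

Euler: y_{n+1} = y_n + h·f(s_n, y_n).
s=0.000000, y=-1.500000: f=0.075000 → y ← -1.500000 + 0.34·0.075000 = -1.474500
s=0.340000, y=-1.474500: f=0.407212 → y ← -1.474500 + 0.34·0.407212 = -1.336048
s=0.680000, y=-1.336048: f=0.695595 → y ← -1.336048 + 0.34·0.695595 = -1.099545
s=1.020000, y=-1.099545: f=0.907085 → y ← -1.099545 + 0.34·0.907085 = -0.791136
s=1.360000, y=-0.791136: f=1.017421 → y ← -0.791136 + 0.34·1.017421 = -0.445213
y(1.7) ≈ -0.4452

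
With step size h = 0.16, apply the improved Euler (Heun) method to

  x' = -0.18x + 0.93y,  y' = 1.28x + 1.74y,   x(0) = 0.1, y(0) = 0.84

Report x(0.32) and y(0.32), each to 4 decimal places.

Heun on (x,y): k1 = f(s_n, state_n); k2 = f(s_n + h, state_n + h·k1); state_{n+1} = state_n + (h/2)·(k1 + k2).
0.000000: (0.100000, 0.840000)
  k1 = (0.763200, 1.589600)
  predictor → (0.222112, 1.094336)
  k2 = (0.977752, 2.188448)
  → (0.239276, 1.142244)
0.160000: (0.239276, 1.142244)
  k1 = (1.019217, 2.293778)
  predictor → (0.402351, 1.509248)
  k2 = (1.331178, 3.141101)
  → (0.427308, 1.577034)
(x(0.32), y(0.32)) ≈ (0.4273, 1.5770)

0.4273, 1.5770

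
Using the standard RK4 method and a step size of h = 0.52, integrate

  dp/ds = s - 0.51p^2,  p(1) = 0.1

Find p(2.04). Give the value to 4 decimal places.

1.3410

RK4: k1 = f(s_n, p_n); k2 = f(s_n + h/2, p_n + (h/2)·k1); k3 = f(s_n + h/2, p_n + (h/2)·k2); k4 = f(s_n + h, p_n + h·k3); p_{n+1} = p_n + (h/6)·(k1 + 2k2 + 2k3 + k4).
s=1.000000, p=0.100000:
  k1 = f(1.000000, 0.100000) = 0.994900
  k2 = f(1.260000, 0.358674) = 1.194390
  k3 = f(1.260000, 0.410541) = 1.174042
  k4 = f(1.520000, 0.710502) = 1.262545
  p ← 0.100000 + (0.52/6)·(k1 + 2k2 + 2k3 + k4) = 0.706174
s=1.520000, p=0.706174:
  k1 = f(1.520000, 0.706174) = 1.265673
  k2 = f(1.780000, 1.035248) = 1.233413
  k3 = f(1.780000, 1.026861) = 1.242234
  k4 = f(2.040000, 1.352135) = 1.107583
  p ← 0.706174 + (0.52/6)·(k1 + 2k2 + 2k3 + k4) = 1.340968
p(2.04) ≈ 1.3410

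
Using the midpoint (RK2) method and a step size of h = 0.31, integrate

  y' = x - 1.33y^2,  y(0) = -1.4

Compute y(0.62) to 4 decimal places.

Midpoint: k1 = f(x_n, y_n); k2 = f(x_n + h/2, y_n + (h/2)·k1); y_{n+1} = y_n + h·k2.
x=0.000000, y=-1.400000:
  k1 = f(0.000000, -1.400000) = -2.606800
  k2 = f(0.155000, -1.804054) = -4.173632
  y ← -1.400000 + 0.31·(-4.173632) = -2.693826
x=0.310000, y=-2.693826:
  k1 = f(0.310000, -2.693826) = -9.341409
  k2 = f(0.465000, -4.141744) = -22.349883
  y ← -2.693826 + 0.31·(-22.349883) = -9.622290
y(0.62) ≈ -9.6223

-9.6223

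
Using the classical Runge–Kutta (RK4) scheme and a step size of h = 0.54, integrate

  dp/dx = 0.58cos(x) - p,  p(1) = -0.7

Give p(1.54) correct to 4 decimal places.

RK4: k1 = f(x_n, p_n); k2 = f(x_n + h/2, p_n + (h/2)·k1); k3 = f(x_n + h/2, p_n + (h/2)·k2); k4 = f(x_n + h, p_n + h·k3); p_{n+1} = p_n + (h/6)·(k1 + 2k2 + 2k3 + k4).
x=1.000000, p=-0.700000:
  k1 = f(1.000000, -0.700000) = 1.013375
  k2 = f(1.270000, -0.426389) = 0.598232
  k3 = f(1.270000, -0.538477) = 0.710320
  k4 = f(1.540000, -0.316427) = 0.334286
  p ← -0.700000 + (0.54/6)·(k1 + 2k2 + 2k3 + k4) = -0.343171
p(1.54) ≈ -0.3432

-0.3432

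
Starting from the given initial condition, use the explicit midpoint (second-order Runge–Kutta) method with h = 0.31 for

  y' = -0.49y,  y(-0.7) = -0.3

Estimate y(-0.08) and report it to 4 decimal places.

Midpoint: k1 = f(s_n, y_n); k2 = f(s_n + h/2, y_n + (h/2)·k1); y_{n+1} = y_n + h·k2.
s=-0.700000, y=-0.300000:
  k1 = f(-0.700000, -0.300000) = 0.147000
  k2 = f(-0.545000, -0.277215) = 0.135835
  y ← -0.300000 + 0.31·0.135835 = -0.257891
s=-0.390000, y=-0.257891:
  k1 = f(-0.390000, -0.257891) = 0.126367
  k2 = f(-0.235000, -0.238304) = 0.116769
  y ← -0.257891 + 0.31·0.116769 = -0.221693
y(-0.08) ≈ -0.2217

-0.2217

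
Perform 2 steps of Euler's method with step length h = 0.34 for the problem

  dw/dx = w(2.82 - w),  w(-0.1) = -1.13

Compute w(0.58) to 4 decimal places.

Euler: w_{n+1} = w_n + h·f(x_n, w_n).
x=-0.100000, w=-1.130000: f=-4.463500 → w ← -1.130000 + 0.34·(-4.463500) = -2.647590
x=0.240000, w=-2.647590: f=-14.475937 → w ← -2.647590 + 0.34·(-14.475937) = -7.569408
w(0.58) ≈ -7.5694

-7.5694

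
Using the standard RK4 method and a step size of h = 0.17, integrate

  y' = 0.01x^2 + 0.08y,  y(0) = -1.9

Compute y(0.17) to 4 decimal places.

-1.9260

RK4: k1 = f(x_n, y_n); k2 = f(x_n + h/2, y_n + (h/2)·k1); k3 = f(x_n + h/2, y_n + (h/2)·k2); k4 = f(x_n + h, y_n + h·k3); y_{n+1} = y_n + (h/6)·(k1 + 2k2 + 2k3 + k4).
x=0.000000, y=-1.900000:
  k1 = f(0.000000, -1.900000) = -0.152000
  k2 = f(0.085000, -1.912920) = -0.152961
  k3 = f(0.085000, -1.913002) = -0.152968
  k4 = f(0.170000, -1.926005) = -0.153791
  y ← -1.900000 + (0.17/6)·(k1 + 2k2 + 2k3 + k4) = -1.926000
y(0.17) ≈ -1.9260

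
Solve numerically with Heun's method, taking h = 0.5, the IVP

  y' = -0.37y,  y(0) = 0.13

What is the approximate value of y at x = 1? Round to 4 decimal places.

Heun: k1 = f(x_n, y_n); k2 = f(x_n + h, y_n + h·k1); y_{n+1} = y_n + (h/2)·(k1 + k2).
x=0.000000, y=0.130000:
  k1 = f(0.000000, 0.130000) = -0.048100
  k2 = f(0.500000, 0.105950) = -0.039202
  y ← 0.130000 + (0.5/2)·(-0.048100 + (-0.039202)) = 0.108175
x=0.500000, y=0.108175:
  k1 = f(0.500000, 0.108175) = -0.040025
  k2 = f(1.000000, 0.088162) = -0.032620
  y ← 0.108175 + (0.5/2)·(-0.040025 + (-0.032620)) = 0.090013
y(1) ≈ 0.0900

0.0900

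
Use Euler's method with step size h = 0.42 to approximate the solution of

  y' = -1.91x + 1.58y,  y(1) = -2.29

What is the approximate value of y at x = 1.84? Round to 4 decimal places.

Euler: y_{n+1} = y_n + h·f(x_n, y_n).
x=1.000000, y=-2.290000: f=-5.528200 → y ← -2.290000 + 0.42·(-5.528200) = -4.611844
x=1.420000, y=-4.611844: f=-9.998914 → y ← -4.611844 + 0.42·(-9.998914) = -8.811388
y(1.84) ≈ -8.8114

-8.8114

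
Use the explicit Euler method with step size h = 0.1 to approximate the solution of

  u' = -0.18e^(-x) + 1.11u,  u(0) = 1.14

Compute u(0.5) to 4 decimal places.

1.8348

Euler: u_{n+1} = u_n + h·f(x_n, u_n).
x=0.000000, u=1.140000: f=1.085400 → u ← 1.140000 + 0.1·1.085400 = 1.248540
x=0.100000, u=1.248540: f=1.223009 → u ← 1.248540 + 0.1·1.223009 = 1.370841
x=0.200000, u=1.370841: f=1.374262 → u ← 1.370841 + 0.1·1.374262 = 1.508267
x=0.300000, u=1.508267: f=1.540829 → u ← 1.508267 + 0.1·1.540829 = 1.662350
x=0.400000, u=1.662350: f=1.724551 → u ← 1.662350 + 0.1·1.724551 = 1.834805
u(0.5) ≈ 1.8348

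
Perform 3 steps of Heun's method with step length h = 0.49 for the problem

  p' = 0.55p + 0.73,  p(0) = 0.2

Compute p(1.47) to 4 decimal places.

2.0734

Heun: k1 = f(x_n, p_n); k2 = f(x_n + h, p_n + h·k1); p_{n+1} = p_n + (h/2)·(k1 + k2).
x=0.000000, p=0.200000:
  k1 = f(0.000000, 0.200000) = 0.840000
  k2 = f(0.490000, 0.611600) = 1.066380
  p ← 0.200000 + (0.49/2)·(0.840000 + 1.066380) = 0.667063
x=0.490000, p=0.667063:
  k1 = f(0.490000, 0.667063) = 1.096885
  k2 = f(0.980000, 1.204537) = 1.392495
  p ← 0.667063 + (0.49/2)·(1.096885 + 1.392495) = 1.276961
x=0.980000, p=1.276961:
  k1 = f(0.980000, 1.276961) = 1.432329
  k2 = f(1.470000, 1.978802) = 1.818341
  p ← 1.276961 + (0.49/2)·(1.432329 + 1.818341) = 2.073375
p(1.47) ≈ 2.0734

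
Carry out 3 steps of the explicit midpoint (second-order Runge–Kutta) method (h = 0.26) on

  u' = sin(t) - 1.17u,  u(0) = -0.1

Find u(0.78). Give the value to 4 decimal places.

Midpoint: k1 = f(t_n, u_n); k2 = f(t_n + h/2, u_n + (h/2)·k1); u_{n+1} = u_n + h·k2.
t=0.000000, u=-0.100000:
  k1 = f(0.000000, -0.100000) = 0.117000
  k2 = f(0.130000, -0.084790) = 0.228838
  u ← -0.100000 + 0.26·0.228838 = -0.040502
t=0.260000, u=-0.040502:
  k1 = f(0.260000, -0.040502) = 0.304468
  k2 = f(0.390000, -0.000921) = 0.381266
  u ← -0.040502 + 0.26·0.381266 = 0.058627
t=0.520000, u=0.058627:
  k1 = f(0.520000, 0.058627) = 0.428286
  k2 = f(0.650000, 0.114304) = 0.471450
  u ← 0.058627 + 0.26·0.471450 = 0.181204
u(0.78) ≈ 0.1812

0.1812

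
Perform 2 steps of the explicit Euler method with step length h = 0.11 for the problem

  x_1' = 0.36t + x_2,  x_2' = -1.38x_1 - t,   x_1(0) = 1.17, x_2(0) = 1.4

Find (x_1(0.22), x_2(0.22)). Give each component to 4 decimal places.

Euler on (x_1,x_2): x_1_{n+1} = x_1_n + h·x_1', x_2_{n+1} = x_2_n + h·x_2'.
0.000000: (1.170000, 1.400000); f=(1.400000, -1.614600) → (1.324000, 1.222394)
0.110000: (1.324000, 1.222394); f=(1.261994, -1.937120) → (1.462819, 1.009311)
(x_1(0.22), x_2(0.22)) ≈ (1.4628, 1.0093)

1.4628, 1.0093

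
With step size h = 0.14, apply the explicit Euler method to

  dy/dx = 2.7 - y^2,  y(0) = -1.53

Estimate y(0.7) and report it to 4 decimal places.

Euler: y_{n+1} = y_n + h·f(x_n, y_n).
x=0.000000, y=-1.530000: f=0.359100 → y ← -1.530000 + 0.14·0.359100 = -1.479726
x=0.140000, y=-1.479726: f=0.510411 → y ← -1.479726 + 0.14·0.510411 = -1.408268
x=0.280000, y=-1.408268: f=0.716780 → y ← -1.408268 + 0.14·0.716780 = -1.307919
x=0.420000, y=-1.307919: f=0.989347 → y ← -1.307919 + 0.14·0.989347 = -1.169411
x=0.560000, y=-1.169411: f=1.332479 → y ← -1.169411 + 0.14·1.332479 = -0.982864
y(0.7) ≈ -0.9829

-0.9829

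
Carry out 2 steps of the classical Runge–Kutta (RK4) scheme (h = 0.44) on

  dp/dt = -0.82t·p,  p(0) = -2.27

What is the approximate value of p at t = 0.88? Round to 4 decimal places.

-1.6525

RK4: k1 = f(t_n, p_n); k2 = f(t_n + h/2, p_n + (h/2)·k1); k3 = f(t_n + h/2, p_n + (h/2)·k2); k4 = f(t_n + h, p_n + h·k3); p_{n+1} = p_n + (h/6)·(k1 + 2k2 + 2k3 + k4).
t=0.000000, p=-2.270000:
  k1 = f(0.000000, -2.270000) = 0.000000
  k2 = f(0.220000, -2.270000) = 0.409508
  k3 = f(0.220000, -2.179908) = 0.393255
  k4 = f(0.440000, -2.096968) = 0.756586
  p ← -2.270000 + (0.44/6)·(k1 + 2k2 + 2k3 + k4) = -2.096778
t=0.440000, p=-2.096778:
  k1 = f(0.440000, -2.096778) = 0.756518
  k2 = f(0.660000, -1.930345) = 1.044702
  k3 = f(0.660000, -1.866944) = 1.010390
  k4 = f(0.880000, -1.652207) = 1.192232
  p ← -2.096778 + (0.44/6)·(k1 + 2k2 + 2k3 + k4) = -1.652456
p(0.88) ≈ -1.6525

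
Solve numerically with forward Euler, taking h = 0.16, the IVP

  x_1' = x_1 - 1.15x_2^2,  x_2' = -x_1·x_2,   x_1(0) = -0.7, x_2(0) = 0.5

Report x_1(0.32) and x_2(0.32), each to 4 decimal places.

-1.0522, 0.6323

Euler on (x_1,x_2): x_1_{n+1} = x_1_n + h·x_1', x_2_{n+1} = x_2_n + h·x_2'.
0.000000: (-0.700000, 0.500000); f=(-0.987500, 0.350000) → (-0.858000, 0.556000)
0.160000: (-0.858000, 0.556000); f=(-1.213506, 0.477048) → (-1.052161, 0.632328)
(x_1(0.32), x_2(0.32)) ≈ (-1.0522, 0.6323)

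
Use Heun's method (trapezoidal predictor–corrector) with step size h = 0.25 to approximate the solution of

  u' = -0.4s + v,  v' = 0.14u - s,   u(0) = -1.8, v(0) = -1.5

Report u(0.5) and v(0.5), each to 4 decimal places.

Heun on (u,v): k1 = f(s_n, state_n); k2 = f(s_n + h, state_n + h·k1); state_{n+1} = state_n + (h/2)·(k1 + k2).
0.000000: (-1.800000, -1.500000)
  k1 = (-1.500000, -0.252000)
  predictor → (-2.175000, -1.563000)
  k2 = (-1.663000, -0.554500)
  → (-2.195375, -1.600812)
0.250000: (-2.195375, -1.600812)
  k1 = (-1.700813, -0.557353)
  predictor → (-2.620578, -1.740151)
  k2 = (-1.940151, -0.866881)
  → (-2.650495, -1.778842)
(u(0.5), v(0.5)) ≈ (-2.6505, -1.7788)

-2.6505, -1.7788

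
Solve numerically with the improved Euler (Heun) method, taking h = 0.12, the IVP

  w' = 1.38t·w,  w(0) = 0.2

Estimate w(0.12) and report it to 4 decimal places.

Heun: k1 = f(t_n, w_n); k2 = f(t_n + h, w_n + h·k1); w_{n+1} = w_n + (h/2)·(k1 + k2).
t=0.000000, w=0.200000:
  k1 = f(0.000000, 0.200000) = 0.000000
  k2 = f(0.120000, 0.200000) = 0.033120
  w ← 0.200000 + (0.12/2)·(0.000000 + 0.033120) = 0.201987
w(0.12) ≈ 0.2020

0.2020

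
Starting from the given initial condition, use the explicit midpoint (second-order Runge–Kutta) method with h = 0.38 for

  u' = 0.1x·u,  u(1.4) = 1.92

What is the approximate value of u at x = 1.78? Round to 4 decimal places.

Midpoint: k1 = f(x_n, u_n); k2 = f(x_n + h/2, u_n + (h/2)·k1); u_{n+1} = u_n + h·k2.
x=1.400000, u=1.920000:
  k1 = f(1.400000, 1.920000) = 0.268800
  k2 = f(1.590000, 1.971072) = 0.313400
  u ← 1.920000 + 0.38·0.313400 = 2.039092
u(1.78) ≈ 2.0391

2.0391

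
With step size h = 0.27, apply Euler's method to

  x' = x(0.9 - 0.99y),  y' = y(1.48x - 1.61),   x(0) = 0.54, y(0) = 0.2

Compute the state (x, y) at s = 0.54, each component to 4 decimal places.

0.7716, 0.1284

Euler on (x,y): x_{n+1} = x_n + h·x', y_{n+1} = y_n + h·y'.
0.000000: (0.540000, 0.200000); f=(0.379080, -0.162160) → (0.642352, 0.156217)
0.270000: (0.642352, 0.156217); f=(0.478774, -0.102997) → (0.771621, 0.128408)
(x(0.54), y(0.54)) ≈ (0.7716, 0.1284)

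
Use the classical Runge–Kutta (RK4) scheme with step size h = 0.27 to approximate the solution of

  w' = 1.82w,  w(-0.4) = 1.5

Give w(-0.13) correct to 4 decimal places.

RK4: k1 = f(t_n, w_n); k2 = f(t_n + h/2, w_n + (h/2)·k1); k3 = f(t_n + h/2, w_n + (h/2)·k2); k4 = f(t_n + h, w_n + h·k3); w_{n+1} = w_n + (h/6)·(k1 + 2k2 + 2k3 + k4).
t=-0.400000, w=1.500000:
  k1 = f(-0.400000, 1.500000) = 2.730000
  k2 = f(-0.265000, 1.868550) = 3.400761
  k3 = f(-0.265000, 1.959103) = 3.565567
  k4 = f(-0.130000, 2.462703) = 4.482120
  w ← 1.500000 + (0.27/6)·(k1 + 2k2 + 2k3 + k4) = 2.451515
w(-0.13) ≈ 2.4515

2.4515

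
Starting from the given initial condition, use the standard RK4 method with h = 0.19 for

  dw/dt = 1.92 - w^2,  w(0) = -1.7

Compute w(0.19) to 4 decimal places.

-1.9630

RK4: k1 = f(t_n, w_n); k2 = f(t_n + h/2, w_n + (h/2)·k1); k3 = f(t_n + h/2, w_n + (h/2)·k2); k4 = f(t_n + h, w_n + h·k3); w_{n+1} = w_n + (h/6)·(k1 + 2k2 + 2k3 + k4).
t=0.000000, w=-1.700000:
  k1 = f(0.000000, -1.700000) = -0.970000
  k2 = f(0.095000, -1.792150) = -1.291802
  k3 = f(0.095000, -1.822721) = -1.402312
  k4 = f(0.190000, -1.966439) = -1.946884
  w ← -1.700000 + (0.19/6)·(k1 + 2k2 + 2k3 + k4) = -1.962995
w(0.19) ≈ -1.9630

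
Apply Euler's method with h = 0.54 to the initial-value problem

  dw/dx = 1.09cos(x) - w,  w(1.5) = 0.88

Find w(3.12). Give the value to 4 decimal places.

-0.5262

Euler: w_{n+1} = w_n + h·f(x_n, w_n).
x=1.500000, w=0.880000: f=-0.802896 → w ← 0.880000 + 0.54·(-0.802896) = 0.446436
x=2.040000, w=0.446436: f=-0.939308 → w ← 0.446436 + 0.54·(-0.939308) = -0.060790
x=2.580000, w=-0.060790: f=-0.861794 → w ← -0.060790 + 0.54·(-0.861794) = -0.526159
w(3.12) ≈ -0.5262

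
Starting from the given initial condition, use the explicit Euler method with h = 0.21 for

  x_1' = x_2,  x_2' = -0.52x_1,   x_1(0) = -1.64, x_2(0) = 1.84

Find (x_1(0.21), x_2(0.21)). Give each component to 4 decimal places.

-1.2536, 2.0191

Euler on (x_1,x_2): x_1_{n+1} = x_1_n + h·x_1', x_2_{n+1} = x_2_n + h·x_2'.
0.000000: (-1.640000, 1.840000); f=(1.840000, 0.852800) → (-1.253600, 2.019088)
(x_1(0.21), x_2(0.21)) ≈ (-1.2536, 2.0191)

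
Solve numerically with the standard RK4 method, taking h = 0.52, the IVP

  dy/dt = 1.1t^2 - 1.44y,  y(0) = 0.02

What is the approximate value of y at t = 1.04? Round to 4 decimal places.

RK4: k1 = f(t_n, y_n); k2 = f(t_n + h/2, y_n + (h/2)·k1); k3 = f(t_n + h/2, y_n + (h/2)·k2); k4 = f(t_n + h, y_n + h·k3); y_{n+1} = y_n + (h/6)·(k1 + 2k2 + 2k3 + k4).
t=0.000000, y=0.020000:
  k1 = f(0.000000, 0.020000) = -0.028800
  k2 = f(0.260000, 0.012512) = 0.056343
  k3 = f(0.260000, 0.034649) = 0.024465
  k4 = f(0.520000, 0.032722) = 0.250320
  y ← 0.020000 + (0.52/6)·(k1 + 2k2 + 2k3 + k4) = 0.053205
t=0.520000, y=0.053205:
  k1 = f(0.520000, 0.053205) = 0.220825
  k2 = f(0.780000, 0.110620) = 0.509948
  k3 = f(0.780000, 0.185792) = 0.401700
  k4 = f(1.040000, 0.262089) = 0.812352
  y ← 0.053205 + (0.52/6)·(k1 + 2k2 + 2k3 + k4) = 0.300766
y(1.04) ≈ 0.3008

0.3008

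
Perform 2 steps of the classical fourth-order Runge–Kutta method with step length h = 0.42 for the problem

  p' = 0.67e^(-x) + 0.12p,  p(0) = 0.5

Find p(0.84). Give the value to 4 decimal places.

RK4: k1 = f(x_n, p_n); k2 = f(x_n + h/2, p_n + (h/2)·k1); k3 = f(x_n + h/2, p_n + (h/2)·k2); k4 = f(x_n + h, p_n + h·k3); p_{n+1} = p_n + (h/6)·(k1 + 2k2 + 2k3 + k4).
x=0.000000, p=0.500000:
  k1 = f(0.000000, 0.500000) = 0.730000
  k2 = f(0.210000, 0.653300) = 0.621487
  k3 = f(0.210000, 0.630512) = 0.618753
  k4 = f(0.420000, 0.759876) = 0.531407
  p ← 0.500000 + (0.42/6)·(k1 + 2k2 + 2k3 + k4) = 0.761932
x=0.420000, p=0.761932:
  k1 = f(0.420000, 0.761932) = 0.531653
  k2 = f(0.630000, 0.873579) = 0.461666
  k3 = f(0.630000, 0.858882) = 0.459902
  k4 = f(0.840000, 0.955091) = 0.403857
  p ← 0.761932 + (0.42/6)·(k1 + 2k2 + 2k3 + k4) = 0.956437
p(0.84) ≈ 0.9564

0.9564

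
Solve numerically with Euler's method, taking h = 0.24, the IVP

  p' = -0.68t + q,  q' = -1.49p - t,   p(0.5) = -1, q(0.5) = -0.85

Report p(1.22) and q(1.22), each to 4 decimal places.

-1.7925, -0.0100

Euler on (p,q): p_{n+1} = p_n + h·p', q_{n+1} = q_n + h·q'.
0.500000: (-1.000000, -0.850000); f=(-1.190000, 0.990000) → (-1.285600, -0.612400)
0.740000: (-1.285600, -0.612400); f=(-1.115600, 1.175544) → (-1.553344, -0.330269)
0.980000: (-1.553344, -0.330269); f=(-0.996669, 1.334483) → (-1.792545, -0.009994)
(p(1.22), q(1.22)) ≈ (-1.7925, -0.0100)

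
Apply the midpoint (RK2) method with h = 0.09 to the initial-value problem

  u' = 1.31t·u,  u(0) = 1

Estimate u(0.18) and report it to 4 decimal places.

Midpoint: k1 = f(t_n, u_n); k2 = f(t_n + h/2, u_n + (h/2)·k1); u_{n+1} = u_n + h·k2.
t=0.000000, u=1.000000:
  k1 = f(0.000000, 1.000000) = 0.000000
  k2 = f(0.045000, 1.000000) = 0.058950
  u ← 1.000000 + 0.09·0.058950 = 1.005305
t=0.090000, u=1.005305:
  k1 = f(0.090000, 1.005305) = 0.118526
  k2 = f(0.135000, 1.010639) = 0.178732
  u ← 1.005305 + 0.09·0.178732 = 1.021391
u(0.18) ≈ 1.0214

1.0214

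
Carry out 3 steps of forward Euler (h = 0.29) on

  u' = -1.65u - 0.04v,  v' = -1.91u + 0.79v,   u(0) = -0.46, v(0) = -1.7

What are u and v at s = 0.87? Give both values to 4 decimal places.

Euler on (u,v): u_{n+1} = u_n + h·u', v_{n+1} = v_n + h·v'.
0.000000: (-0.460000, -1.700000); f=(0.827000, -0.464400) → (-0.220170, -1.834676)
0.290000: (-0.220170, -1.834676); f=(0.436668, -1.028869) → (-0.093536, -2.133048)
0.580000: (-0.093536, -2.133048); f=(0.239657, -1.506453) → (-0.024036, -2.569920)
(u(0.87), v(0.87)) ≈ (-0.0240, -2.5699)

-0.0240, -2.5699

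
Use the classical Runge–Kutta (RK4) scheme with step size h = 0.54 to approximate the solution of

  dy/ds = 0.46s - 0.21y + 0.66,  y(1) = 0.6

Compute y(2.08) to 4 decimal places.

RK4: k1 = f(s_n, y_n); k2 = f(s_n + h/2, y_n + (h/2)·k1); k3 = f(s_n + h/2, y_n + (h/2)·k2); k4 = f(s_n + h, y_n + h·k3); y_{n+1} = y_n + (h/6)·(k1 + 2k2 + 2k3 + k4).
s=1.000000, y=0.600000:
  k1 = f(1.000000, 0.600000) = 0.994000
  k2 = f(1.270000, 0.868380) = 1.061840
  k3 = f(1.270000, 0.886697) = 1.057994
  k4 = f(1.540000, 1.171317) = 1.122424
  y ← 0.600000 + (0.54/6)·(k1 + 2k2 + 2k3 + k4) = 1.172048
s=1.540000, y=1.172048:
  k1 = f(1.540000, 1.172048) = 1.122270
  k2 = f(1.810000, 1.475061) = 1.182837
  k3 = f(1.810000, 1.491414) = 1.179403
  k4 = f(2.080000, 1.808926) = 1.236926
  y ← 1.172048 + (0.54/6)·(k1 + 2k2 + 2k3 + k4) = 1.809579
y(2.08) ≈ 1.8096

1.8096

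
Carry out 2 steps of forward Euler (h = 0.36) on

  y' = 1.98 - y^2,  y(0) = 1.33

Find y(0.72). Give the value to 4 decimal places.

1.4071

Euler: y_{n+1} = y_n + h·f(x_n, y_n).
x=0.000000, y=1.330000: f=0.211100 → y ← 1.330000 + 0.36·0.211100 = 1.405996
x=0.360000, y=1.405996: f=0.003175 → y ← 1.405996 + 0.36·0.003175 = 1.407139
y(0.72) ≈ 1.4071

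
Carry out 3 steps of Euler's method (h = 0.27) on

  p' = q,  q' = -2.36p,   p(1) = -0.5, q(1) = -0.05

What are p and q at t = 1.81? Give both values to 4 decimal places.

-0.2801, 0.8768

Euler on (p,q): p_{n+1} = p_n + h·p', q_{n+1} = q_n + h·q'.
1.000000: (-0.500000, -0.050000); f=(-0.050000, 1.180000) → (-0.513500, 0.268600)
1.270000: (-0.513500, 0.268600); f=(0.268600, 1.211860) → (-0.440978, 0.595802)
1.540000: (-0.440978, 0.595802); f=(0.595802, 1.040708) → (-0.280111, 0.876793)
(p(1.81), q(1.81)) ≈ (-0.2801, 0.8768)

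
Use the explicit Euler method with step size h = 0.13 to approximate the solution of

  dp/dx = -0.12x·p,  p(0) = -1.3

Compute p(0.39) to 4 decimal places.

-1.2921

Euler: p_{n+1} = p_n + h·f(x_n, p_n).
x=0.000000, p=-1.300000: f=0.000000 → p ← -1.300000 + 0.13·0.000000 = -1.300000
x=0.130000, p=-1.300000: f=0.020280 → p ← -1.300000 + 0.13·0.020280 = -1.297364
x=0.260000, p=-1.297364: f=0.040478 → p ← -1.297364 + 0.13·0.040478 = -1.292101
p(0.39) ≈ -1.2921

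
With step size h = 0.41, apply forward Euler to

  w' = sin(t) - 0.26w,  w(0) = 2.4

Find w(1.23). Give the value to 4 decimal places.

Euler: w_{n+1} = w_n + h·f(t_n, w_n).
t=0.000000, w=2.400000: f=-0.624000 → w ← 2.400000 + 0.41·(-0.624000) = 2.144160
t=0.410000, w=2.144160: f=-0.158872 → w ← 2.144160 + 0.41·(-0.158872) = 2.079022
t=0.820000, w=2.079022: f=0.190600 → w ← 2.079022 + 0.41·0.190600 = 2.157168
w(1.23) ≈ 2.1572

2.1572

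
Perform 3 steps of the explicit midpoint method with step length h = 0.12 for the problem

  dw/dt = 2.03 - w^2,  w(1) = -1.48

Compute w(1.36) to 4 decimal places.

Midpoint: k1 = f(t_n, w_n); k2 = f(t_n + h/2, w_n + (h/2)·k1); w_{n+1} = w_n + h·k2.
t=1.000000, w=-1.480000:
  k1 = f(1.000000, -1.480000) = -0.160400
  k2 = f(1.060000, -1.489624) = -0.188980
  w ← -1.480000 + 0.12·(-0.188980) = -1.502678
t=1.120000, w=-1.502678:
  k1 = f(1.120000, -1.502678) = -0.228040
  k2 = f(1.180000, -1.516360) = -0.269347
  w ← -1.502678 + 0.12·(-0.269347) = -1.534999
t=1.240000, w=-1.534999:
  k1 = f(1.240000, -1.534999) = -0.326223
  k2 = f(1.300000, -1.554573) = -0.386696
  w ← -1.534999 + 0.12·(-0.386696) = -1.581403
w(1.36) ≈ -1.5814

-1.5814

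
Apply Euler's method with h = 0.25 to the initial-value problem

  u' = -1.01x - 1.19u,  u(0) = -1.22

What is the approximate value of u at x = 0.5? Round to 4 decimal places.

Euler: u_{n+1} = u_n + h·f(x_n, u_n).
x=0.000000, u=-1.220000: f=1.451800 → u ← -1.220000 + 0.25·1.451800 = -0.857050
x=0.250000, u=-0.857050: f=0.767389 → u ← -0.857050 + 0.25·0.767389 = -0.665203
u(0.5) ≈ -0.6652

-0.6652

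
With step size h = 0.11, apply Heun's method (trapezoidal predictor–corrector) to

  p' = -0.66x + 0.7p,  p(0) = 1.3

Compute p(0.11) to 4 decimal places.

1.4000

Heun: k1 = f(x_n, p_n); k2 = f(x_n + h, p_n + h·k1); p_{n+1} = p_n + (h/2)·(k1 + k2).
x=0.000000, p=1.300000:
  k1 = f(0.000000, 1.300000) = 0.910000
  k2 = f(0.110000, 1.400100) = 0.907470
  p ← 1.300000 + (0.11/2)·(0.910000 + 0.907470) = 1.399961
p(0.11) ≈ 1.4000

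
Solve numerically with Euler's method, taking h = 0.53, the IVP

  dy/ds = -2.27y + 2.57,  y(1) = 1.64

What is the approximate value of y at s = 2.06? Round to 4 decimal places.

1.1531

Euler: y_{n+1} = y_n + h·f(s_n, y_n).
s=1.000000, y=1.640000: f=-1.152800 → y ← 1.640000 + 0.53·(-1.152800) = 1.029016
s=1.530000, y=1.029016: f=0.234134 → y ← 1.029016 + 0.53·0.234134 = 1.153107
y(2.06) ≈ 1.1531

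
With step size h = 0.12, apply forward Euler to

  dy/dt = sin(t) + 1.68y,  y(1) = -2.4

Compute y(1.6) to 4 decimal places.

Euler: y_{n+1} = y_n + h·f(t_n, y_n).
t=1.000000, y=-2.400000: f=-3.190529 → y ← -2.400000 + 0.12·(-3.190529) = -2.782863
t=1.120000, y=-2.782863: f=-3.775110 → y ← -2.782863 + 0.12·(-3.775110) = -3.235877
t=1.240000, y=-3.235877: f=-4.490489 → y ← -3.235877 + 0.12·(-4.490489) = -3.774735
t=1.360000, y=-3.774735: f=-5.363691 → y ← -3.774735 + 0.12·(-5.363691) = -4.418378
t=1.480000, y=-4.418378: f=-6.426995 → y ← -4.418378 + 0.12·(-6.426995) = -5.189618
y(1.6) ≈ -5.1896

-5.1896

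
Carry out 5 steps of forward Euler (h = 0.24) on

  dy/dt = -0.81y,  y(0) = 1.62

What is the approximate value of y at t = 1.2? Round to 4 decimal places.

0.5497

Euler: y_{n+1} = y_n + h·f(t_n, y_n).
t=0.000000, y=1.620000: f=-1.312200 → y ← 1.620000 + 0.24·(-1.312200) = 1.305072
t=0.240000, y=1.305072: f=-1.057108 → y ← 1.305072 + 0.24·(-1.057108) = 1.051366
t=0.480000, y=1.051366: f=-0.851606 → y ← 1.051366 + 0.24·(-0.851606) = 0.846980
t=0.720000, y=0.846980: f=-0.686054 → y ← 0.846980 + 0.24·(-0.686054) = 0.682327
t=0.960000, y=0.682327: f=-0.552685 → y ← 0.682327 + 0.24·(-0.552685) = 0.549683
y(1.2) ≈ 0.5497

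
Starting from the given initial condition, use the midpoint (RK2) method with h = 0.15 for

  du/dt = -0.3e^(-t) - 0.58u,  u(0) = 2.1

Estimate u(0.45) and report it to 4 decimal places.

Midpoint: k1 = f(t_n, u_n); k2 = f(t_n + h/2, u_n + (h/2)·k1); u_{n+1} = u_n + h·k2.
t=0.000000, u=2.100000:
  k1 = f(0.000000, 2.100000) = -1.518000
  k2 = f(0.075000, 1.986150) = -1.430290
  u ← 2.100000 + 0.15·(-1.430290) = 1.885456
t=0.150000, u=1.885456:
  k1 = f(0.150000, 1.885456) = -1.351777
  k2 = f(0.225000, 1.784073) = -1.274317
  u ← 1.885456 + 0.15·(-1.274317) = 1.694309
t=0.300000, u=1.694309:
  k1 = f(0.300000, 1.694309) = -1.204945
  k2 = f(0.375000, 1.603938) = -1.136471
  u ← 1.694309 + 0.15·(-1.136471) = 1.523838
u(0.45) ≈ 1.5238

1.5238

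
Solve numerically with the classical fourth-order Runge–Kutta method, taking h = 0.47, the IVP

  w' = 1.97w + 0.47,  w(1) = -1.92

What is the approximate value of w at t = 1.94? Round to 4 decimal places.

RK4: k1 = f(t_n, w_n); k2 = f(t_n + h/2, w_n + (h/2)·k1); k3 = f(t_n + h/2, w_n + (h/2)·k2); k4 = f(t_n + h, w_n + h·k3); w_{n+1} = w_n + (h/6)·(k1 + 2k2 + 2k3 + k4).
t=1.000000, w=-1.920000:
  k1 = f(1.000000, -1.920000) = -3.312400
  k2 = f(1.235000, -2.698414) = -4.845876
  k3 = f(1.235000, -3.058781) = -5.555798
  k4 = f(1.470000, -4.531225) = -8.456513
  w ← -1.920000 + (0.47/6)·(k1 + 2k2 + 2k3 + k4) = -4.471494
t=1.470000, w=-4.471494:
  k1 = f(1.470000, -4.471494) = -8.338843
  k2 = f(1.705000, -6.431122) = -12.199310
  k3 = f(1.705000, -7.338332) = -13.986513
  k4 = f(1.940000, -11.045155) = -21.288955
  w ← -4.471494 + (0.47/6)·(k1 + 2k2 + 2k3 + k4) = -10.894784
w(1.94) ≈ -10.8948

-10.8948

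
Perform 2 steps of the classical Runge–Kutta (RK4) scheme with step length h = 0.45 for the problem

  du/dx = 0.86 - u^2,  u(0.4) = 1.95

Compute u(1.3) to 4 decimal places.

RK4: k1 = f(x_n, u_n); k2 = f(x_n + h/2, u_n + (h/2)·k1); k3 = f(x_n + h/2, u_n + (h/2)·k2); k4 = f(x_n + h, u_n + h·k3); u_{n+1} = u_n + (h/6)·(k1 + 2k2 + 2k3 + k4).
x=0.400000, u=1.950000:
  k1 = f(0.400000, 1.950000) = -2.942500
  k2 = f(0.625000, 1.287937) = -0.798783
  k3 = f(0.625000, 1.770274) = -2.273869
  k4 = f(0.850000, 0.926759) = 0.001118
  u ← 1.950000 + (0.45/6)·(k1 + 2k2 + 2k3 + k4) = 1.268499
x=0.850000, u=1.268499:
  k1 = f(0.850000, 1.268499) = -0.749088
  k2 = f(1.075000, 1.099954) = -0.349898
  k3 = f(1.075000, 1.189771) = -0.555556
  k4 = f(1.300000, 1.018498) = -0.177339
  u ← 1.268499 + (0.45/6)·(k1 + 2k2 + 2k3 + k4) = 1.063198
u(1.3) ≈ 1.0632

1.0632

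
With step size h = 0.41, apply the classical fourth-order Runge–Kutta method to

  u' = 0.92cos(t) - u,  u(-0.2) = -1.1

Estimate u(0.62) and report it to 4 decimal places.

-0.0014

RK4: k1 = f(t_n, u_n); k2 = f(t_n + h/2, u_n + (h/2)·k1); k3 = f(t_n + h/2, u_n + (h/2)·k2); k4 = f(t_n + h, u_n + h·k3); u_{n+1} = u_n + (h/6)·(k1 + 2k2 + 2k3 + k4).
t=-0.200000, u=-1.100000:
  k1 = f(-0.200000, -1.100000) = 2.001661
  k2 = f(0.005000, -0.689659) = 1.609648
  k3 = f(0.005000, -0.770022) = 1.690011
  k4 = f(0.210000, -0.407096) = 1.306884
  u ← -1.100000 + (0.41/6)·(k1 + 2k2 + 2k3 + k4) = -0.422963
t=0.210000, u=-0.422963:
  k1 = f(0.210000, -0.422963) = 1.322751
  k2 = f(0.415000, -0.151799) = 0.993706
  k3 = f(0.415000, -0.219253) = 1.061160
  k4 = f(0.620000, 0.012113) = 0.736655
  u ← -0.422963 + (0.41/6)·(k1 + 2k2 + 2k3 + k4) = -0.001405
u(0.62) ≈ -0.0014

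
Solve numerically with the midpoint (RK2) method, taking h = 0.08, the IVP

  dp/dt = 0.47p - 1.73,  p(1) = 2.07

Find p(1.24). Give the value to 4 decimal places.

Midpoint: k1 = f(t_n, p_n); k2 = f(t_n + h/2, p_n + (h/2)·k1); p_{n+1} = p_n + h·k2.
t=1.000000, p=2.070000:
  k1 = f(1.000000, 2.070000) = -0.757100
  k2 = f(1.040000, 2.039716) = -0.771333
  p ← 2.070000 + 0.08·(-0.771333) = 2.008293
t=1.080000, p=2.008293:
  k1 = f(1.080000, 2.008293) = -0.786102
  k2 = f(1.120000, 1.976849) = -0.800881
  p ← 2.008293 + 0.08·(-0.800881) = 1.944223
t=1.160000, p=1.944223:
  k1 = f(1.160000, 1.944223) = -0.816215
  k2 = f(1.200000, 1.911574) = -0.831560
  p ← 1.944223 + 0.08·(-0.831560) = 1.877698
p(1.24) ≈ 1.8777

1.8777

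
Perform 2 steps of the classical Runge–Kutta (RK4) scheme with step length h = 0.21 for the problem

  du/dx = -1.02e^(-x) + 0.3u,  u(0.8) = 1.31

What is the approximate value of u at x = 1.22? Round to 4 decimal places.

1.3177

RK4: k1 = f(x_n, u_n); k2 = f(x_n + h/2, u_n + (h/2)·k1); k3 = f(x_n + h/2, u_n + (h/2)·k2); k4 = f(x_n + h, u_n + h·k3); u_{n+1} = u_n + (h/6)·(k1 + 2k2 + 2k3 + k4).
x=0.800000, u=1.310000:
  k1 = f(0.800000, 1.310000) = -0.065316
  k2 = f(0.905000, 1.303142) = -0.021690
  k3 = f(0.905000, 1.307723) = -0.020316
  k4 = f(1.010000, 1.305734) = 0.020217
  u ← 1.310000 + (0.21/6)·(k1 + 2k2 + 2k3 + k4) = 1.305481
x=1.010000, u=1.305481:
  k1 = f(1.010000, 1.305481) = 0.020141
  k2 = f(1.115000, 1.307596) = 0.057805
  k3 = f(1.115000, 1.311551) = 0.058992
  k4 = f(1.220000, 1.317869) = 0.094226
  u ← 1.305481 + (0.21/6)·(k1 + 2k2 + 2k3 + k4) = 1.317660
u(1.22) ≈ 1.3177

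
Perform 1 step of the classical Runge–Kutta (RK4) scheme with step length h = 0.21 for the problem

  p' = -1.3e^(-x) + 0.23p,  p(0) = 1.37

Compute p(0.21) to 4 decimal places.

RK4: k1 = f(x_n, p_n); k2 = f(x_n + h/2, p_n + (h/2)·k1); k3 = f(x_n + h/2, p_n + (h/2)·k2); k4 = f(x_n + h, p_n + h·k3); p_{n+1} = p_n + (h/6)·(k1 + 2k2 + 2k3 + k4).
x=0.000000, p=1.370000:
  k1 = f(0.000000, 1.370000) = -0.984900
  k2 = f(0.105000, 1.266586) = -0.879107
  k3 = f(0.105000, 1.277694) = -0.876552
  k4 = f(0.210000, 1.185924) = -0.780997
  p ← 1.370000 + (0.21/6)·(k1 + 2k2 + 2k3 + k4) = 1.185297
p(0.21) ≈ 1.1853

1.1853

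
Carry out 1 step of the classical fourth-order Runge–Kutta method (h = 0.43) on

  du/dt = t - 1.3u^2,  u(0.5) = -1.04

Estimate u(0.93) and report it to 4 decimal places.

-1.7062

RK4: k1 = f(t_n, u_n); k2 = f(t_n + h/2, u_n + (h/2)·k1); k3 = f(t_n + h/2, u_n + (h/2)·k2); k4 = f(t_n + h, u_n + h·k3); u_{n+1} = u_n + (h/6)·(k1 + 2k2 + 2k3 + k4).
t=0.500000, u=-1.040000:
  k1 = f(0.500000, -1.040000) = -0.906080
  k2 = f(0.715000, -1.234807) = -1.267173
  k3 = f(0.715000, -1.312442) = -1.524256
  k4 = f(0.930000, -1.695430) = -2.806829
  u ← -1.040000 + (0.43/6)·(k1 + 2k2 + 2k3 + k4) = -1.706197
u(0.93) ≈ -1.7062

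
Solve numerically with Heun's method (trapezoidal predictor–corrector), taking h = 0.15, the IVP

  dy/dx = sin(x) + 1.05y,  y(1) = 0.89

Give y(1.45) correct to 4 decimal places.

Heun: k1 = f(x_n, y_n); k2 = f(x_n + h, y_n + h·k1); y_{n+1} = y_n + (h/2)·(k1 + k2).
x=1.000000, y=0.890000:
  k1 = f(1.000000, 0.890000) = 1.775971
  k2 = f(1.150000, 1.156396) = 2.126979
  y ← 0.890000 + (0.15/2)·(1.775971 + 2.126979) = 1.182721
x=1.150000, y=1.182721:
  k1 = f(1.150000, 1.182721) = 2.154621
  k2 = f(1.300000, 1.505914) = 2.544768
  y ← 1.182721 + (0.15/2)·(2.154621 + 2.544768) = 1.535176
x=1.300000, y=1.535176:
  k1 = f(1.300000, 1.535176) = 2.575492
  k2 = f(1.450000, 1.921499) = 3.010287
  y ← 1.535176 + (0.15/2)·(2.575492 + 3.010287) = 1.954109
y(1.45) ≈ 1.9541

1.9541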